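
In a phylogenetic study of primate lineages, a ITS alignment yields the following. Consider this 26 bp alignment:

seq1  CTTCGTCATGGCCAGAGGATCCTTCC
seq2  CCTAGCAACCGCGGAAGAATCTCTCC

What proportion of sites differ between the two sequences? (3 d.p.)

The sequences differ at 12 of 26 positions.
p = 12/26 = 0.461538… ≈ 0.462 (to 3 d.p.).

0.462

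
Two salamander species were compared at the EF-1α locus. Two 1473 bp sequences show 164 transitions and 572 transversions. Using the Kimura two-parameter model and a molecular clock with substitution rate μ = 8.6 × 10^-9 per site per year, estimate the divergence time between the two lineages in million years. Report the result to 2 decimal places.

P = 164/1473 ≈ 0.111337 and Q = 572/1473 ≈ 0.388323.
Under the Kimura two-parameter model, d = −½ ln(1 − 2P − Q) − ¼ ln(1 − 2Q).
1 − 2P − Q = 0.389003, giving −½ ln(0.389003) = 0.472084.
1 − 2Q = 0.223354, giving −¼ ln(0.223354) = 0.374749.
d = 0.472084 + 0.374749 = 0.846833.
Under a molecular clock d = 2μt, so t = d/(2μ) = 0.846833 / (2 × 8.6 × 10^-9) = 49.23 million years.

49.23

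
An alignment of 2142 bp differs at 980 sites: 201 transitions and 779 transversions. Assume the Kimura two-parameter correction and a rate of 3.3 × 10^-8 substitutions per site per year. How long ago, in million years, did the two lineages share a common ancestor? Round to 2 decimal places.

10.99

P = 201/2142 ≈ 0.093838 and Q = 779/2142 ≈ 0.363679.
Under the Kimura two-parameter model, d = −½ ln(1 − 2P − Q) − ¼ ln(1 − 2Q).
1 − 2P − Q = 0.448645, giving −½ ln(0.448645) = 0.400762.
1 − 2Q = 0.272642, giving −¼ ln(0.272642) = 0.324899.
d = 0.400762 + 0.324899 = 0.725661.
Under a molecular clock d = 2μt, so t = d/(2μ) = 0.725661 / (2 × 3.3 × 10^-8) = 10.99 million years.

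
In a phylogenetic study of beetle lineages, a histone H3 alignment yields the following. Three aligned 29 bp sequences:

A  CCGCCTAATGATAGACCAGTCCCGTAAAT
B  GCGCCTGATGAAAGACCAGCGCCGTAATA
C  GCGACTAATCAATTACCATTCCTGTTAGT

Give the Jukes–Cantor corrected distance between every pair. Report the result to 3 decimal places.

d(A,B) = 0.291, d(A,C) = 0.462, d(B,C) = 0.602

A–B: 7/29 sites differ → p ≈ 0.241379, d = −0.75 ln(1 − 0.321839) = 0.291278 ≈ 0.291.
A–C: 10/29 sites differ → p ≈ 0.344828, d = −0.75 ln(1 − 0.459771) = 0.461822 ≈ 0.462.
B–C: 12/29 sites differ → p ≈ 0.413793, d = −0.75 ln(1 − 0.551724) = 0.601760 ≈ 0.602.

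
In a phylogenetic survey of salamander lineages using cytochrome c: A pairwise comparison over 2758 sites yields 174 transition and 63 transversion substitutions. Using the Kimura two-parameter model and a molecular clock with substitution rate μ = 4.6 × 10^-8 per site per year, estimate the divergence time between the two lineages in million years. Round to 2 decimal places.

P = 174/2758 ≈ 0.063089 and Q = 63/2758 ≈ 0.022843.
Under the Kimura two-parameter model, d = −½ ln(1 − 2P − Q) − ¼ ln(1 − 2Q).
1 − 2P − Q = 0.850979, giving −½ ln(0.850979) = 0.080684.
1 − 2Q = 0.954314, giving −¼ ln(0.954314) = 0.011691.
d = 0.080684 + 0.011691 = 0.092375.
Under a molecular clock d = 2μt, so t = d/(2μ) = 0.092375 / (2 × 4.6 × 10^-8) = 1.00 million years.

1.00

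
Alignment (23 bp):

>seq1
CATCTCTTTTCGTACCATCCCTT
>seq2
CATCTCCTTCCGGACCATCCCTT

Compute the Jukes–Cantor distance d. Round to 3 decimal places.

The sequences differ at 3 of 23 sites (7, 10, 13), so p = 3/23 ≈ 0.130435.
d = −(3/4) ln(1 − 4p/3) = −0.75 ln(1 − 0.173913) = −0.75 ln(0.826087)
  = −0.75 × (-0.191055) = 0.143291 substitutions/site.

0.143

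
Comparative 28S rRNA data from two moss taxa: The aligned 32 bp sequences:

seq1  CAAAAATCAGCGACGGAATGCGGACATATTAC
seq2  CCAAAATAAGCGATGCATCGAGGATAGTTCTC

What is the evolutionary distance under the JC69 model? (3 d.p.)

The sequences differ at 12 of 32 sites, so p = 12/32 = 0.375.
d = −(3/4) ln(1 − 4p/3) = −0.75 ln(1 − 0.5) = −0.75 ln(0.5)
  = −0.75 × (-0.693147) = 0.519860 substitutions/site.

0.520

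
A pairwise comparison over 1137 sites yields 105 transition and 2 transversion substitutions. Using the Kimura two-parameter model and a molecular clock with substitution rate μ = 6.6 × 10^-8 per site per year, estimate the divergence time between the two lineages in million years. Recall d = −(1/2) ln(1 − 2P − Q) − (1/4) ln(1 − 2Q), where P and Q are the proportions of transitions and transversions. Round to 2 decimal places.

P = 105/1137 ≈ 0.092348 and Q = 2/1137 ≈ 0.001759.
Under the Kimura two-parameter model, d = −½ ln(1 − 2P − Q) − ¼ ln(1 − 2Q).
1 − 2P − Q = 0.813545, giving −½ ln(0.813545) = 0.103177.
1 − 2Q = 0.996482, giving −¼ ln(0.996482) = 0.000881.
d = 0.103177 + 0.000881 = 0.104058.
Under a molecular clock d = 2μt, so t = d/(2μ) = 0.104058 / (2 × 6.6 × 10^-8) = 0.79 million years.

0.79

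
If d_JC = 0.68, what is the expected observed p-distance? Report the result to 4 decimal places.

p = (3/4)(1 − e^(−4d/3)) = 0.75 × (1 − e^(-0.906667)) = 0.75 × (1 − 0.403868) = 0.447099.

0.4471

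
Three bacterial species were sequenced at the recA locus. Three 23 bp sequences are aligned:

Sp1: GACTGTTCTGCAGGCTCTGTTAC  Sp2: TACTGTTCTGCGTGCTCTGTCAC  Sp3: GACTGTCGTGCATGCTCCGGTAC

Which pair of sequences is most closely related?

Sp1 and Sp2

Sp1–Sp2: 4/23 differ, p = 0.174, d = 0.198.
Sp1–Sp3: 5/23 differ, p = 0.217, d = 0.257.
Sp2–Sp3: 7/23 differ, p = 0.304, d = 0.390.
The smallest distance is between Sp1 and Sp2.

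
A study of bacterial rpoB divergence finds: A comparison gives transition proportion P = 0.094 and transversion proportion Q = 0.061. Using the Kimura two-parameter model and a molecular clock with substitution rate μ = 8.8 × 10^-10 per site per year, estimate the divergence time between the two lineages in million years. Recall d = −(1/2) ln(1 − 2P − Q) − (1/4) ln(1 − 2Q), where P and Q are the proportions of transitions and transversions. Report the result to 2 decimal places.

99.83

Under the Kimura two-parameter model, d = −½ ln(1 − 2P − Q) − ¼ ln(1 − 2Q).
1 − 2P − Q = 0.751, giving −½ ln(0.751) = 0.143175.
1 − 2Q = 0.878, giving −¼ ln(0.878) = 0.032527.
d = 0.143175 + 0.032527 = 0.175702.
Under a molecular clock d = 2μt, so t = d/(2μ) = 0.175702 / (2 × 8.8 × 10^-10) = 99.83 million years.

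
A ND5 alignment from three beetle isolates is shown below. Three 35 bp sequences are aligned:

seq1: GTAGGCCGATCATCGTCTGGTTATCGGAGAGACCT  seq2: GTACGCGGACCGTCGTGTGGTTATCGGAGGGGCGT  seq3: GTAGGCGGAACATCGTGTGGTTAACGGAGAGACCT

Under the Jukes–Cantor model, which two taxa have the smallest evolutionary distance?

seq1 and seq3

seq1–seq2: 8/35 differ, p = 0.229, d = 0.273.
seq1–seq3: 4/35 differ, p = 0.114, d = 0.124.
seq2–seq3: 7/35 differ, p = 0.200, d = 0.233.
The smallest distance is between seq1 and seq3.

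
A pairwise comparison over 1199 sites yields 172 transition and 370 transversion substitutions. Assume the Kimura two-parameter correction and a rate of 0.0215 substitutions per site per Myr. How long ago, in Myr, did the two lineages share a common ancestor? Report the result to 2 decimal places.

P = 172/1199 ≈ 0.143453 and Q = 370/1199 ≈ 0.30859.
Under the Kimura two-parameter model, d = −½ ln(1 − 2P − Q) − ¼ ln(1 − 2Q).
1 − 2P − Q = 0.404504, giving −½ ln(0.404504) = 0.452547.
1 − 2Q = 0.38282, giving −¼ ln(0.38282) = 0.240048.
d = 0.452547 + 0.240048 = 0.692595.
Under a molecular clock d = 2μt, so t = d/(2μ) = 0.692595 / (2 × 0.0215) = 16.11 Myr.

16.11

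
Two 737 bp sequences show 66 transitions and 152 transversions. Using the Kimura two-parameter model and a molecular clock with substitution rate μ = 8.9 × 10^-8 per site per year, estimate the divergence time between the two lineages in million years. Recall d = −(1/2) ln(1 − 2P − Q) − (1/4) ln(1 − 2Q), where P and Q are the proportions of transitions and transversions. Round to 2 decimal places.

P = 66/737 ≈ 0.089552 and Q = 152/737 ≈ 0.206242.
Under the Kimura two-parameter model, d = −½ ln(1 − 2P − Q) − ¼ ln(1 − 2Q).
1 − 2P − Q = 0.614654, giving −½ ln(0.614654) = 0.243348.
1 − 2Q = 0.587516, giving −¼ ln(0.587516) = 0.132963.
d = 0.243348 + 0.132963 = 0.376311.
Under a molecular clock d = 2μt, so t = d/(2μ) = 0.376311 / (2 × 8.9 × 10^-8) = 2.11 million years.

2.11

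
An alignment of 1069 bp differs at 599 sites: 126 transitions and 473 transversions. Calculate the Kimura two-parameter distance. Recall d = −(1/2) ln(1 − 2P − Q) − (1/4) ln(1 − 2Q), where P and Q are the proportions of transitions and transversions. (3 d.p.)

P = 126/1069 ≈ 0.117867 and Q = 473/1069 ≈ 0.44247.
Under the Kimura two-parameter model, d = −½ ln(1 − 2P − Q) − ¼ ln(1 − 2Q).
1 − 2P − Q = 0.321796, giving −½ ln(0.321796) = 0.566919.
1 − 2Q = 0.11506, giving −¼ ln(0.11506) = 0.540575.
d = 0.566919 + 0.540575 = 1.107494.

1.107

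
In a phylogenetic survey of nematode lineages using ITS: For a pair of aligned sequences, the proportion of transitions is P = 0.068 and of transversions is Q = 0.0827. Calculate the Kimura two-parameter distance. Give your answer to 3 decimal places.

0.169

Under the Kimura two-parameter model, d = −½ ln(1 − 2P − Q) − ¼ ln(1 − 2Q).
1 − 2P − Q = 0.7813, giving −½ ln(0.7813) = 0.123398.
1 − 2Q = 0.8346, giving −¼ ln(0.8346) = 0.045201.
d = 0.123398 + 0.045201 = 0.168599.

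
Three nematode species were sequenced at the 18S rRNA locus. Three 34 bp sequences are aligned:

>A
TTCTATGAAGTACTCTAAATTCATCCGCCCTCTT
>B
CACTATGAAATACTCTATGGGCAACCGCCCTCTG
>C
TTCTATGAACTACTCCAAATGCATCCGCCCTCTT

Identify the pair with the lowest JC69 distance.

A–B: 9/34 differ, p = 0.265, d = 0.326.
A–C: 3/34 differ, p = 0.088, d = 0.094.
B–C: 9/34 differ, p = 0.265, d = 0.326.
The smallest distance is between A and C.

A and C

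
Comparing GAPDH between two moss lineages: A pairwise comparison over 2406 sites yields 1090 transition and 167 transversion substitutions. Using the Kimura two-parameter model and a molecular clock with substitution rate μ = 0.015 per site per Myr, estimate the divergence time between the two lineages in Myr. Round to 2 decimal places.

P = 1090/2406 ≈ 0.453034 and Q = 167/2406 ≈ 0.06941.
Under the Kimura two-parameter model, d = −½ ln(1 − 2P − Q) − ¼ ln(1 − 2Q).
1 − 2P − Q = 0.024522, giving −½ ln(0.024522) = 1.854092.
1 − 2Q = 0.86118, giving −¼ ln(0.86118) = 0.037363.
d = 1.854092 + 0.037363 = 1.891455.
Under a molecular clock d = 2μt, so t = d/(2μ) = 1.891455 / (2 × 0.015) = 63.05 Myr.

63.05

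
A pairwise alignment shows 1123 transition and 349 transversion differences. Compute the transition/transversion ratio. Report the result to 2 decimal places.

3.22

R = 1123/349 = 3.217765… ≈ 3.22 (to 2 d.p.).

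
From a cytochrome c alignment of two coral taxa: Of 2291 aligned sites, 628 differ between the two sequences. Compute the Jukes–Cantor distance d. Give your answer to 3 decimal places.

0.341

p = 628/2291 ≈ 0.274116.
d = −(3/4) ln(1 − 4p/3) = −0.75 ln(1 − 0.365488) = −0.75 ln(0.634512)
  = −0.75 × (-0.454899) = 0.341174 substitutions/site.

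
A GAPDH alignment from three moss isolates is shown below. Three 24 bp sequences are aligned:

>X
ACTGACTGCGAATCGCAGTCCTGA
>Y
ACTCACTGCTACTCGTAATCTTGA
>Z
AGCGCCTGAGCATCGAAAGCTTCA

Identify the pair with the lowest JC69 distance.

X and Y

X–Y: 6/24 differ, p = 0.250, d = 0.304.
X–Z: 10/24 differ, p = 0.417, d = 0.608.
Y–Z: 11/24 differ, p = 0.458, d = 0.708.
The smallest distance is between X and Y.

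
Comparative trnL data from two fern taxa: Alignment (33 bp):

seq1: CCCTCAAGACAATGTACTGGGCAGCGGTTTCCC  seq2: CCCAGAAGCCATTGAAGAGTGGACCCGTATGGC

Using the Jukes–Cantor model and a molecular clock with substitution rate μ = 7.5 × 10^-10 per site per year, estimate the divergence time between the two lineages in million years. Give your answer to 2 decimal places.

The sequences differ at 14 of 33 sites, so p = 14/33 ≈ 0.424242.
d = −(3/4) ln(1 − 4p/3) = −0.75 ln(1 − 0.565656) = −0.75 ln(0.434344)
  = −0.75 × (-0.833918) = 0.625439 substitutions/site.
Under a molecular clock d = 2μt, so t = d/(2μ) = 0.625439 / (2 × 7.5 × 10^-10) = 416.96 million years.

416.96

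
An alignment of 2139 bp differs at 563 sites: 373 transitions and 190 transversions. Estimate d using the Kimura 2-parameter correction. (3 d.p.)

0.337

P = 373/2139 ≈ 0.174381 and Q = 190/2139 ≈ 0.088827.
Under the Kimura two-parameter model, d = −½ ln(1 − 2P − Q) − ¼ ln(1 − 2Q).
1 − 2P − Q = 0.562411, giving −½ ln(0.562411) = 0.287761.
1 − 2Q = 0.822346, giving −¼ ln(0.822346) = 0.048899.
d = 0.287761 + 0.048899 = 0.336660.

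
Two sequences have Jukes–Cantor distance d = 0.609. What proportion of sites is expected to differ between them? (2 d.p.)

0.42

p = (3/4)(1 − e^(−4d/3)) = 0.75 × (1 − e^(-0.812)) = 0.75 × (1 − 0.443969) = 0.417023.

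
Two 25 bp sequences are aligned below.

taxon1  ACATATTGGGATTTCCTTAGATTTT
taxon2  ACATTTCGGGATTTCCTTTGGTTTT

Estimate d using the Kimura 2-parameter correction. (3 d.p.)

0.181

Of 25 sites, 2 differences are transitions and 2 are transversions, so P = 2/25 = 0.08 and Q = 2/25 = 0.08.
Under the Kimura two-parameter model, d = −½ ln(1 − 2P − Q) − ¼ ln(1 − 2Q).
1 − 2P − Q = 0.76, giving −½ ln(0.76) = 0.137218.
1 − 2Q = 0.84, giving −¼ ln(0.84) = 0.043588.
d = 0.137218 + 0.043588 = 0.180806.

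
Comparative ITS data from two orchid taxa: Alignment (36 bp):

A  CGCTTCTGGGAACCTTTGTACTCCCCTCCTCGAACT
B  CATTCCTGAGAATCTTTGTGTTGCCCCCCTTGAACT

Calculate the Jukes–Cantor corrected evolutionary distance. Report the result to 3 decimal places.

The sequences differ at 10 of 36 sites (2, 3, 5, 9, 13, 20, 21, 23, 27, 31), so p = 10/36 ≈ 0.277778.
d = −(3/4) ln(1 − 4p/3) = −0.75 ln(1 − 0.370371) = −0.75 ln(0.629629)
  = −0.75 × (-0.462625) = 0.346969 substitutions/site.

0.347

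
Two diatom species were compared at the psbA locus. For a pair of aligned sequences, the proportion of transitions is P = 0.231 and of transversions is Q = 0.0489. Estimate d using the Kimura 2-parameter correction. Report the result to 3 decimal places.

0.383

Under the Kimura two-parameter model, d = −½ ln(1 − 2P − Q) − ¼ ln(1 − 2Q).
1 − 2P − Q = 0.4891, giving −½ ln(0.4891) = 0.357594.
1 − 2Q = 0.9022, giving −¼ ln(0.9022) = 0.025730.
d = 0.357594 + 0.025730 = 0.383324.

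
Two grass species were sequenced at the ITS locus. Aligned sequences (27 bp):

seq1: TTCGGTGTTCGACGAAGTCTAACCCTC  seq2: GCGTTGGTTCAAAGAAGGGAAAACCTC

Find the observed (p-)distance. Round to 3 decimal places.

The sequences differ at 12 of 27 positions.
p = 12/27 = 0.444444… ≈ 0.444 (to 3 d.p.).

0.444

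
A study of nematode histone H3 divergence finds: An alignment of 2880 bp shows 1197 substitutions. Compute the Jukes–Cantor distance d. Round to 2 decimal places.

p = 1197/2880 = 0.415625.
d = −(3/4) ln(1 − 4p/3) = −0.75 ln(1 − 0.554167) = −0.75 ln(0.445833)
  = −0.75 × (-0.807811) = 0.605858 substitutions/site.

0.61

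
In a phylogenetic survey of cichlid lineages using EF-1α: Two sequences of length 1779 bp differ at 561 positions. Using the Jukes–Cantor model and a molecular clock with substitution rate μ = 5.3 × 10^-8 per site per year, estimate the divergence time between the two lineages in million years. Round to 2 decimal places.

p = 561/1779 ≈ 0.315346.
d = −(3/4) ln(1 − 4p/3) = −0.75 ln(1 − 0.420461) = −0.75 ln(0.579539)
  = −0.75 × (-0.545522) = 0.409142 substitutions/site.
Under a molecular clock d = 2μt, so t = d/(2μ) = 0.409142 / (2 × 5.3 × 10^-8) = 3.86 million years.

3.86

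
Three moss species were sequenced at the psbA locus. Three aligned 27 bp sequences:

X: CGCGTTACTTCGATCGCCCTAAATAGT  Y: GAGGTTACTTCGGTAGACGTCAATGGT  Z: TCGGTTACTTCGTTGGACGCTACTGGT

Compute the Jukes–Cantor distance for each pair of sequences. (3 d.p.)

X–Y: 9/27 sites differ → p ≈ 0.333333, d = −0.75 ln(1 − 0.444444) = 0.440839 ≈ 0.441.
X–Z: 11/27 sites differ → p ≈ 0.407407, d = −0.75 ln(1 − 0.543209) = 0.587647 ≈ 0.588.
Y–Z: 7/27 sites differ → p ≈ 0.259259, d = −0.75 ln(1 − 0.345679) = 0.318118 ≈ 0.318.

d(X,Y) = 0.441, d(X,Z) = 0.588, d(Y,Z) = 0.318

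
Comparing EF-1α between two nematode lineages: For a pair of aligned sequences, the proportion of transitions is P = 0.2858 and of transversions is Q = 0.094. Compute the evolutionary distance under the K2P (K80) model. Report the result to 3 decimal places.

Under the Kimura two-parameter model, d = −½ ln(1 − 2P − Q) − ¼ ln(1 − 2Q).
1 − 2P − Q = 0.3344, giving −½ ln(0.3344) = 0.547709.
1 − 2Q = 0.812, giving −¼ ln(0.812) = 0.052064.
d = 0.547709 + 0.052064 = 0.599773.

0.600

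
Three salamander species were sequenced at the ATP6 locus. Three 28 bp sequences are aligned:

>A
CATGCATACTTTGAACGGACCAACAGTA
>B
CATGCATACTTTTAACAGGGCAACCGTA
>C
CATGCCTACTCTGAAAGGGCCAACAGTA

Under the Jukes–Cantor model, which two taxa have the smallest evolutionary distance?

A and C

A–B: 5/28 differ, p = 0.179, d = 0.204.
A–C: 4/28 differ, p = 0.143, d = 0.158.
B–C: 7/28 differ, p = 0.250, d = 0.304.
The smallest distance is between A and C.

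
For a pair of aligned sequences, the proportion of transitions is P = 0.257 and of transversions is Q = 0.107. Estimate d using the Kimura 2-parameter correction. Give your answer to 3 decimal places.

0.545

Under the Kimura two-parameter model, d = −½ ln(1 − 2P − Q) − ¼ ln(1 − 2Q).
1 − 2P − Q = 0.379, giving −½ ln(0.379) = 0.485110.
1 − 2Q = 0.786, giving −¼ ln(0.786) = 0.060200.
d = 0.485110 + 0.060200 = 0.545310.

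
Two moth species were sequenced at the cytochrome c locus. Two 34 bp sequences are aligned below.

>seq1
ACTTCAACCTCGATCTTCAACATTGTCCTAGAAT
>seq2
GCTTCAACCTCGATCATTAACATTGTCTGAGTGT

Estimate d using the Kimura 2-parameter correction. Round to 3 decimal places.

Of 34 sites, 4 differences are transitions and 3 are transversions, so P = 4/34 ≈ 0.117647 and Q = 3/34 ≈ 0.088235.
Under the Kimura two-parameter model, d = −½ ln(1 − 2P − Q) − ¼ ln(1 − 2Q).
1 − 2P − Q = 0.676471, giving −½ ln(0.676471) = 0.195433.
1 − 2Q = 0.82353, giving −¼ ln(0.82353) = 0.048539.
d = 0.195433 + 0.048539 = 0.243972.

0.244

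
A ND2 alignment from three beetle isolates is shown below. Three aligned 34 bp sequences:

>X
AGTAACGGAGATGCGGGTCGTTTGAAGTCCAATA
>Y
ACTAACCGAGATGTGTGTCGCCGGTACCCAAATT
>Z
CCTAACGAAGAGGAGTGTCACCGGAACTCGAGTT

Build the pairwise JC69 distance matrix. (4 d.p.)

X–Y: 12/34 sites differ → p ≈ 0.352941, d = −0.75 ln(1 − 0.470588) = 0.476991 ≈ 0.4770.
X–Z: 14/34 sites differ → p ≈ 0.411765, d = −0.75 ln(1 − 0.54902) = 0.597249 ≈ 0.5972.
Y–Z: 10/34 sites differ → p ≈ 0.294118, d = −0.75 ln(1 − 0.392157) = 0.373379 ≈ 0.3734.

d(X,Y) = 0.4770, d(X,Z) = 0.5972, d(Y,Z) = 0.3734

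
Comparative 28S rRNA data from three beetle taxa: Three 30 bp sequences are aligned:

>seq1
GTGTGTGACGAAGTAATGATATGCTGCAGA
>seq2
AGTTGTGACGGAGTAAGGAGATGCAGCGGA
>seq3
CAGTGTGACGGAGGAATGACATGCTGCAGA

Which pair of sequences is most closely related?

seq1 and seq3

seq1–seq2: 8/30 differ, p = 0.267, d = 0.330.
seq1–seq3: 5/30 differ, p = 0.167, d = 0.188.
seq2–seq3: 8/30 differ, p = 0.267, d = 0.330.
The smallest distance is between seq1 and seq3.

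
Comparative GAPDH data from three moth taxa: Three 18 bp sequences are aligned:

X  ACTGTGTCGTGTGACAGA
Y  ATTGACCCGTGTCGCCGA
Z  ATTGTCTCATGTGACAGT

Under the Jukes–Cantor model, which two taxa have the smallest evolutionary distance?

X and Z

X–Y: 7/18 differ, p = 0.389, d = 0.548.
X–Z: 4/18 differ, p = 0.222, d = 0.264.
Y–Z: 7/18 differ, p = 0.389, d = 0.548.
The smallest distance is between X and Z.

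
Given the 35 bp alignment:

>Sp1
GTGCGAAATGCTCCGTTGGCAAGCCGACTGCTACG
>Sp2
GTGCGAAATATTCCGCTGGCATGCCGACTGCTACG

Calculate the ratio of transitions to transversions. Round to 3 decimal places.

3.000

Transitions are A↔G and C↔T; transversions are all other mismatches.
Transitions: 3. Transversions: 1.
R = 3/1 = 3.000.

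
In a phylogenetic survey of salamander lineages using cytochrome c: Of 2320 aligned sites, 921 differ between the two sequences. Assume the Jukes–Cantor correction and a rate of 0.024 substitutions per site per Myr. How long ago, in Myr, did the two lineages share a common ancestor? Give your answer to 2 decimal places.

11.77

p = 921/2320 ≈ 0.396983.
d = −(3/4) ln(1 − 4p/3) = −0.75 ln(1 − 0.529311) = −0.75 ln(0.470689)
  = −0.75 × (-0.753558) = 0.565169 substitutions/site.
Under a molecular clock d = 2μt, so t = d/(2μ) = 0.565169 / (2 × 0.024) = 11.77 Myr.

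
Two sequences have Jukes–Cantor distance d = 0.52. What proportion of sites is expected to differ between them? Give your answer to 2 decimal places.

p = (3/4)(1 − e^(−4d/3)) = 0.75 × (1 − e^(-0.693333)) = 0.75 × (1 − 0.499907) = 0.375070.

0.38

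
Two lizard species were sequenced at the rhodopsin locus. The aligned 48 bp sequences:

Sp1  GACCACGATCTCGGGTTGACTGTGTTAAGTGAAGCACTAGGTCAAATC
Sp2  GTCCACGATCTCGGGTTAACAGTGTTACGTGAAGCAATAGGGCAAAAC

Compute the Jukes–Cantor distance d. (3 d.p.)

0.162

The sequences differ at 7 of 48 sites (2, 18, 21, 28, 37, 42, 47), so p = 7/48 ≈ 0.145833.
d = −(3/4) ln(1 − 4p/3) = −0.75 ln(1 − 0.194444) = −0.75 ln(0.805556)
  = −0.75 × (-0.216223) = 0.162167 substitutions/site.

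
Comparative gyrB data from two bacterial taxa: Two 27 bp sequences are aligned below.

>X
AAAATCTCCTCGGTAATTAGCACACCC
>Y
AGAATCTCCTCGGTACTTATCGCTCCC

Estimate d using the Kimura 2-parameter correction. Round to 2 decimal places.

0.21

Of 27 sites, 2 differences are transitions and 3 are transversions, so P = 2/27 ≈ 0.074074 and Q = 3/27 ≈ 0.111111.
Under the Kimura two-parameter model, d = −½ ln(1 − 2P − Q) − ¼ ln(1 − 2Q).
1 − 2P − Q = 0.740741, giving −½ ln(0.740741) = 0.150052.
1 − 2Q = 0.777778, giving −¼ ln(0.777778) = 0.062829.
d = 0.150052 + 0.062829 = 0.212881.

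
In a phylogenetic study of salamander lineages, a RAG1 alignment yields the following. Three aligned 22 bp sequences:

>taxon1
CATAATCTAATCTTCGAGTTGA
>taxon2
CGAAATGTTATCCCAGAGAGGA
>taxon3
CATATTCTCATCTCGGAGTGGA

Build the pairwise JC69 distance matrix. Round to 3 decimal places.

taxon1–taxon2: 9/22 sites differ → p ≈ 0.409091, d = −0.75 ln(1 − 0.545455) = 0.591344 ≈ 0.591.
taxon1–taxon3: 5/22 sites differ → p ≈ 0.227273, d = −0.75 ln(1 − 0.303031) = 0.270761 ≈ 0.271.
taxon2–taxon3: 8/22 sites differ → p ≈ 0.363636, d = −0.75 ln(1 − 0.484848) = 0.497470 ≈ 0.497.

d(taxon1,taxon2) = 0.591, d(taxon1,taxon3) = 0.271, d(taxon2,taxon3) = 0.497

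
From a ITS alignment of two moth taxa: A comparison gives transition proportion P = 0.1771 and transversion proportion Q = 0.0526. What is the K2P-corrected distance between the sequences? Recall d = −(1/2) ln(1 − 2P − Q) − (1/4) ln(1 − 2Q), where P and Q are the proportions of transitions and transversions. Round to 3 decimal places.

0.289

Under the Kimura two-parameter model, d = −½ ln(1 − 2P − Q) − ¼ ln(1 − 2Q).
1 − 2P − Q = 0.5932, giving −½ ln(0.5932) = 0.261112.
1 − 2Q = 0.8948, giving −¼ ln(0.8948) = 0.027789.
d = 0.261112 + 0.027789 = 0.288901.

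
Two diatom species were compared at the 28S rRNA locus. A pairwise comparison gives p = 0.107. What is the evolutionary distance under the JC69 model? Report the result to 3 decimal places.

0.115

d = −(3/4) ln(1 − 4p/3) = −0.75 ln(1 − 0.142667) = −0.75 ln(0.857333)
  = −0.75 × (-0.153929) = 0.115447 substitutions/site.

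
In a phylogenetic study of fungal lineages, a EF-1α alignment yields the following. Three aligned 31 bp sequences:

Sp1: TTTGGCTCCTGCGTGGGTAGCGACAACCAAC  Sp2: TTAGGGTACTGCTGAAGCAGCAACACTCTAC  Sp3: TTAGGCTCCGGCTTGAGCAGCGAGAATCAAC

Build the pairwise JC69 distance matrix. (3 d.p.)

d(Sp1,Sp2) = 0.544, d(Sp1,Sp3) = 0.269, d(Sp2,Sp3) = 0.367

Sp1–Sp2: 12/31 sites differ → p ≈ 0.387097, d = −0.75 ln(1 − 0.516129) = 0.544453 ≈ 0.544.
Sp1–Sp3: 7/31 sites differ → p ≈ 0.225806, d = −0.75 ln(1 − 0.301075) = 0.268659 ≈ 0.269.
Sp2–Sp3: 9/31 sites differ → p ≈ 0.290323, d = −0.75 ln(1 − 0.387097) = 0.367161 ≈ 0.367.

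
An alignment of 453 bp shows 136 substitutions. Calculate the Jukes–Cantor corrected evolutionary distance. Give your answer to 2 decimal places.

0.38

p = 136/453 ≈ 0.300221.
d = −(3/4) ln(1 − 4p/3) = −0.75 ln(1 − 0.400295) = −0.75 ln(0.599705)
  = −0.75 × (-0.511317) = 0.383488 substitutions/site.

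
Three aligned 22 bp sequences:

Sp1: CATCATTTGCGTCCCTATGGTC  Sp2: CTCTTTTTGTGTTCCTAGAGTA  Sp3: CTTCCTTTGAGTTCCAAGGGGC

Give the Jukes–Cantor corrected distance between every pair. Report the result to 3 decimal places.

Sp1–Sp2: 9/22 sites differ → p ≈ 0.409091, d = −0.75 ln(1 − 0.545455) = 0.591344 ≈ 0.591.
Sp1–Sp3: 7/22 sites differ → p ≈ 0.318182, d = −0.75 ln(1 − 0.424243) = 0.414052 ≈ 0.414.
Sp2–Sp3: 8/22 sites differ → p ≈ 0.363636, d = −0.75 ln(1 − 0.484848) = 0.497470 ≈ 0.497.

d(Sp1,Sp2) = 0.591, d(Sp1,Sp3) = 0.414, d(Sp2,Sp3) = 0.497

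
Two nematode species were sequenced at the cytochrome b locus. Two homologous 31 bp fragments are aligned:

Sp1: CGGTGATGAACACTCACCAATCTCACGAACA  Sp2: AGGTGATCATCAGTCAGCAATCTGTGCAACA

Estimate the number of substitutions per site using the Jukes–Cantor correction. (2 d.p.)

0.37

The sequences differ at 9 of 31 sites (1, 8, 10, 13, 17, 24, 25, 26, 27), so p = 9/31 ≈ 0.290323.
d = −(3/4) ln(1 − 4p/3) = −0.75 ln(1 − 0.387097) = −0.75 ln(0.612903)
  = −0.75 × (-0.489549) = 0.367162 substitutions/site.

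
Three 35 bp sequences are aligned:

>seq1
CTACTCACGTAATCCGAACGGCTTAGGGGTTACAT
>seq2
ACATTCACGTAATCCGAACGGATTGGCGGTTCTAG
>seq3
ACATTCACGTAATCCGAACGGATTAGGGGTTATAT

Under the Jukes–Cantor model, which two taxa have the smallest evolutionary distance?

seq2 and seq3

seq1–seq2: 9/35 differ, p = 0.257, d = 0.315.
seq1–seq3: 5/35 differ, p = 0.143, d = 0.158.
seq2–seq3: 4/35 differ, p = 0.114, d = 0.124.
The smallest distance is between seq2 and seq3.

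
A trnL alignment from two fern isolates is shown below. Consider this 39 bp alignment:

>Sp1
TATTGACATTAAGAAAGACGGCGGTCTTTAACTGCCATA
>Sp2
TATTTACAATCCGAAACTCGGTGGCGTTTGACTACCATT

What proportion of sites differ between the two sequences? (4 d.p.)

0.3077

The sequences differ at 12 of 39 positions.
p = 12/39 = 0.307692… ≈ 0.3077 (to 4 d.p.).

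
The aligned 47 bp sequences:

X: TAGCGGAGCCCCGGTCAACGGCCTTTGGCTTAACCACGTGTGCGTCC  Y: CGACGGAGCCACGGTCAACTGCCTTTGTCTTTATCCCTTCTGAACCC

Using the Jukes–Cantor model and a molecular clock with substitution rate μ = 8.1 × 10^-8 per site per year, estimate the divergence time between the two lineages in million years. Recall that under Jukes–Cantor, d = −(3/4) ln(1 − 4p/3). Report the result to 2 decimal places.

2.34

The sequences differ at 14 of 47 sites, so p = 14/47 ≈ 0.297872.
d = −(3/4) ln(1 − 4p/3) = −0.75 ln(1 − 0.397163) = −0.75 ln(0.602837)
  = −0.75 × (-0.506108) = 0.379581 substitutions/site.
Under a molecular clock d = 2μt, so t = d/(2μ) = 0.379581 / (2 × 8.1 × 10^-8) = 2.34 million years.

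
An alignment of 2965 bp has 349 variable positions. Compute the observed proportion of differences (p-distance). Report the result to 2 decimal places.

0.12

p = 349/2965 = 0.117706… ≈ 0.12 (to 2 d.p.).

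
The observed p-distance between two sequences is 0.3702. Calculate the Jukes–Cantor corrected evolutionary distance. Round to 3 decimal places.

d = −(3/4) ln(1 − 4p/3) = −0.75 ln(1 − 0.4936) = −0.75 ln(0.5064)
  = −0.75 × (-0.680428) = 0.510321 substitutions/site.

0.510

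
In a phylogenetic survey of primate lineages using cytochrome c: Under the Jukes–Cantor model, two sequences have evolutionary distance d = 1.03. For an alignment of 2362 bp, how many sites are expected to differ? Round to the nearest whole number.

1323

Invert JC69: p = (3/4)(1 − e^(−4d/3)) = 0.75 × (1 − e^(-1.373333)) = 0.75 × (1 − 0.253261) = 0.560054.
Expected differing sites = pL ≈ 0.560054 × 2362 = 1322.847548 ≈ 1323.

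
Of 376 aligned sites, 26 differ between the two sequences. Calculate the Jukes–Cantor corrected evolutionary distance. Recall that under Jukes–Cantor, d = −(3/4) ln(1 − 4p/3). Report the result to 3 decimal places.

0.073

p = 26/376 ≈ 0.069149.
d = −(3/4) ln(1 − 4p/3) = −0.75 ln(1 − 0.092199) = −0.75 ln(0.907801)
  = −0.75 × (-0.096730) = 0.072548 substitutions/site.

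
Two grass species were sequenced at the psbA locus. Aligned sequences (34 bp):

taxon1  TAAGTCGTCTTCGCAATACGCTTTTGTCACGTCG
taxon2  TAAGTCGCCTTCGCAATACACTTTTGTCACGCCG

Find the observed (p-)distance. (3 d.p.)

The sequences differ at 3 of 34 positions (sites 8, 20, 32).
p = 3/34 = 0.088235… ≈ 0.088 (to 3 d.p.).

0.088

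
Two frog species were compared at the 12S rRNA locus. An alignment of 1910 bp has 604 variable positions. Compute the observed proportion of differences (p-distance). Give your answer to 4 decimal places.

0.3162

p = 604/1910 = 0.316230… ≈ 0.3162 (to 4 d.p.).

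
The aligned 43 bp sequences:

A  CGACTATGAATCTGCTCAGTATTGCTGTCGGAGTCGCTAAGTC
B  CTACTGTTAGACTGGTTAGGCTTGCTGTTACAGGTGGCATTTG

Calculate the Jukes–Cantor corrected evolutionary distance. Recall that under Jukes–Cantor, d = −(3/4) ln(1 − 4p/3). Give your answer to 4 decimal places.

0.6671

The sequences differ at 19 of 43 sites, so p = 19/43 ≈ 0.44186.
d = −(3/4) ln(1 − 4p/3) = −0.75 ln(1 − 0.589147) = −0.75 ln(0.410853)
  = −0.75 × (-0.889520) = 0.667140 substitutions/site.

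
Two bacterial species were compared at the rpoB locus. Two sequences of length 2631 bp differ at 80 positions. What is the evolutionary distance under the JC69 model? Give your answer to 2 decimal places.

0.03

p = 80/2631 ≈ 0.030407.
d = −(3/4) ln(1 − 4p/3) = −0.75 ln(1 − 0.040543) = −0.75 ln(0.959457)
  = −0.75 × (-0.041388) = 0.031041 substitutions/site.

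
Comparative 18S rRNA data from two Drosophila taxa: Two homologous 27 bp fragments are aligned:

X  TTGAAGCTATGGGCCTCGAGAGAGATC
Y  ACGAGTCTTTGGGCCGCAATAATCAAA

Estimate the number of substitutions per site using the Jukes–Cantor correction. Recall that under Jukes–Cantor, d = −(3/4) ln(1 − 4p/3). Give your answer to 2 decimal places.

The sequences differ at 13 of 27 sites, so p = 13/27 ≈ 0.481481.
d = −(3/4) ln(1 − 4p/3) = −0.75 ln(1 − 0.641975) = −0.75 ln(0.358025)
  = −0.75 × (-1.027152) = 0.770364 substitutions/site.

0.77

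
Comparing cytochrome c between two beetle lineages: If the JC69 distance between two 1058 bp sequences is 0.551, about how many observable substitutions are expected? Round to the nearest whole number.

413

Invert JC69: p = (3/4)(1 − e^(−4d/3)) = 0.75 × (1 − e^(-0.734667)) = 0.75 × (1 − 0.479665) = 0.390251.
Expected differing sites = pL ≈ 0.390251 × 1058 = 412.885558 ≈ 413.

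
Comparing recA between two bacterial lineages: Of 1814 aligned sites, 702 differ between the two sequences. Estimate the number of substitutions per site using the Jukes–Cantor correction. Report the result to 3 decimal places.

p = 702/1814 ≈ 0.38699.
d = −(3/4) ln(1 − 4p/3) = −0.75 ln(1 − 0.515987) = −0.75 ln(0.484013)
  = −0.75 × (-0.725644) = 0.544233 substitutions/site.

0.544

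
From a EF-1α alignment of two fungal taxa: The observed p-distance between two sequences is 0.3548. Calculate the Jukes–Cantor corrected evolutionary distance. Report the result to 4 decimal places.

d = −(3/4) ln(1 − 4p/3) = −0.75 ln(1 − 0.473067) = −0.75 ln(0.526933)
  = −0.75 × (-0.640682) = 0.480512 substitutions/site.

0.4805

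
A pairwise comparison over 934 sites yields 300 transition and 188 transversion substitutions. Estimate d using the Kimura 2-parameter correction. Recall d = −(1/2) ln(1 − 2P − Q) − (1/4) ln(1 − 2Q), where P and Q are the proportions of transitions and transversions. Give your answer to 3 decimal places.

1.057

P = 300/934 ≈ 0.321199 and Q = 188/934 ≈ 0.201285.
Under the Kimura two-parameter model, d = −½ ln(1 − 2P − Q) − ¼ ln(1 − 2Q).
1 − 2P − Q = 0.156317, giving −½ ln(0.156317) = 0.927935.
1 − 2Q = 0.59743, giving −¼ ln(0.59743) = 0.128780.
d = 0.927935 + 0.128780 = 1.056715.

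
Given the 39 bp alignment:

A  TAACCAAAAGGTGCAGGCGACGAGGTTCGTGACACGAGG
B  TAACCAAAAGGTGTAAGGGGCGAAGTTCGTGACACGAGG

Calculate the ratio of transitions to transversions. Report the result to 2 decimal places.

Transitions are A↔G and C↔T; transversions are all other mismatches.
Transitions: 4. Transversions: 1.
R = 4/1 = 4.00.

4.00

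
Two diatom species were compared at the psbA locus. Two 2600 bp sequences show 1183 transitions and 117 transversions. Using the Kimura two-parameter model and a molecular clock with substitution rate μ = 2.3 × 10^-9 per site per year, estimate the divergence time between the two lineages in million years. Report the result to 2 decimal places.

342.20

P = 1183/2600 = 0.455 and Q = 117/2600 = 0.045.
Under the Kimura two-parameter model, d = −½ ln(1 − 2P − Q) − ¼ ln(1 − 2Q).
1 − 2P − Q = 0.045, giving −½ ln(0.045) = 1.550546.
1 − 2Q = 0.91, giving −¼ ln(0.91) = 0.023578.
d = 1.550546 + 0.023578 = 1.574124.
Under a molecular clock d = 2μt, so t = d/(2μ) = 1.574124 / (2 × 2.3 × 10^-9) = 342.20 million years.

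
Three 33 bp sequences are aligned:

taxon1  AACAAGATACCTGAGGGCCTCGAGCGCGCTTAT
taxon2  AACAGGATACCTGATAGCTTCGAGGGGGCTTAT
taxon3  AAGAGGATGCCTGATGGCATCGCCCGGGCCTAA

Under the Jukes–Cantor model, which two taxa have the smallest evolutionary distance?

taxon1–taxon2: 6/33 differ, p = 0.182, d = 0.208.
taxon1–taxon3: 10/33 differ, p = 0.303, d = 0.388.
taxon2–taxon3: 9/33 differ, p = 0.273, d = 0.339.
The smallest distance is between taxon1 and taxon2.

taxon1 and taxon2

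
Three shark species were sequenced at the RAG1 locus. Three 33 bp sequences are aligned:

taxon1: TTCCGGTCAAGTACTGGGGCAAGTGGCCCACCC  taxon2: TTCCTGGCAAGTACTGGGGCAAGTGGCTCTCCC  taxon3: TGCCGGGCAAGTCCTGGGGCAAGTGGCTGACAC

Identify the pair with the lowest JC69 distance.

taxon1–taxon2: 4/33 differ, p = 0.121, d = 0.132.
taxon1–taxon3: 6/33 differ, p = 0.182, d = 0.208.
taxon2–taxon3: 6/33 differ, p = 0.182, d = 0.208.
The smallest distance is between taxon1 and taxon2.

taxon1 and taxon2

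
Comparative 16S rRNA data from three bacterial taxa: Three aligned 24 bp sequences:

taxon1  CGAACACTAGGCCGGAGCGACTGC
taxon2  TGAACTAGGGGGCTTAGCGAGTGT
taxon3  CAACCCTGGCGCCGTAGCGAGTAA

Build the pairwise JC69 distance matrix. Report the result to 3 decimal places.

d(taxon1,taxon2) = 0.608, d(taxon1,taxon3) = 0.708, d(taxon2,taxon3) = 0.608

taxon1–taxon2: 10/24 sites differ → p ≈ 0.416667, d = −0.75 ln(1 − 0.555556) = 0.608198 ≈ 0.608.
taxon1–taxon3: 11/24 sites differ → p ≈ 0.458333, d = −0.75 ln(1 − 0.611111) = 0.708346 ≈ 0.708.
taxon2–taxon3: 10/24 sites differ → p ≈ 0.416667, d = −0.75 ln(1 − 0.555556) = 0.608198 ≈ 0.608.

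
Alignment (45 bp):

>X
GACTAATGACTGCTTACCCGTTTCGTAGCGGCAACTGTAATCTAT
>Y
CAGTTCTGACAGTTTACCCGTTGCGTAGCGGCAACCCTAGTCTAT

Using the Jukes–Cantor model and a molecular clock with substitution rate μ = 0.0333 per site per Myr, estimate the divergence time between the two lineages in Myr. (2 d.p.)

The sequences differ at 10 of 45 sites (1, 3, 5, 6, 11, 13, 23, 36, 37, 40), so p = 10/45 ≈ 0.222222.
d = −(3/4) ln(1 − 4p/3) = −0.75 ln(1 − 0.296296) = −0.75 ln(0.703704)
  = −0.75 × (-0.351397) = 0.263548 substitutions/site.
Under a molecular clock d = 2μt, so t = d/(2μ) = 0.263548 / (2 × 0.0333) = 3.96 Myr.

3.96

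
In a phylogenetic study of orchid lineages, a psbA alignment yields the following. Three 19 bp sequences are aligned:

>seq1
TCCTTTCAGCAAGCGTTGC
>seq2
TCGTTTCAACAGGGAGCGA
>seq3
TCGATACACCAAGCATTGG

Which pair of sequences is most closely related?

seq1 and seq3

seq1–seq2: 8/19 differ, p = 0.421, d = 0.618.
seq1–seq3: 6/19 differ, p = 0.316, d = 0.410.
seq2–seq3: 8/19 differ, p = 0.421, d = 0.618.
The smallest distance is between seq1 and seq3.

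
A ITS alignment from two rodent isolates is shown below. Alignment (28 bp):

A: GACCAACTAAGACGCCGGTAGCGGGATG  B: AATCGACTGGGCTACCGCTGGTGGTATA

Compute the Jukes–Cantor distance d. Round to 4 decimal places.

0.7238

The sequences differ at 13 of 28 sites, so p = 13/28 ≈ 0.464286.
d = −(3/4) ln(1 − 4p/3) = −0.75 ln(1 − 0.619048) = −0.75 ln(0.380952)
  = −0.75 × (-0.965082) = 0.723812 substitutions/site.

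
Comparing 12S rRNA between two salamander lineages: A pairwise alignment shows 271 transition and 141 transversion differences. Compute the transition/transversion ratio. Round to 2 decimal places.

1.92

R = 271/141 = 1.921985… ≈ 1.92 (to 2 d.p.).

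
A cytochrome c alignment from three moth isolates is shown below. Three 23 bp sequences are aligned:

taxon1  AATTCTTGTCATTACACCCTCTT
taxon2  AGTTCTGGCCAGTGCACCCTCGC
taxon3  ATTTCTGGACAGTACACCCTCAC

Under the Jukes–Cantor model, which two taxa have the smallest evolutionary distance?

taxon2 and taxon3

taxon1–taxon2: 7/23 differ, p = 0.304, d = 0.390.
taxon1–taxon3: 6/23 differ, p = 0.261, d = 0.321.
taxon2–taxon3: 4/23 differ, p = 0.174, d = 0.198.
The smallest distance is between taxon2 and taxon3.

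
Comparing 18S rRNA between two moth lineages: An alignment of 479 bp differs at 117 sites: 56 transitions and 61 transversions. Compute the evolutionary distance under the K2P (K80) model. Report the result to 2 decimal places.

P = 56/479 ≈ 0.11691 and Q = 61/479 ≈ 0.127349.
Under the Kimura two-parameter model, d = −½ ln(1 − 2P − Q) − ¼ ln(1 − 2Q).
1 − 2P − Q = 0.638831, giving −½ ln(0.638831) = 0.224058.
1 − 2Q = 0.745302, giving −¼ ln(0.745302) = 0.073491.
d = 0.224058 + 0.073491 = 0.297549.

0.30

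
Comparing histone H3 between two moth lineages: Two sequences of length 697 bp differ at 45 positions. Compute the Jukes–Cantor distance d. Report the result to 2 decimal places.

0.07

p = 45/697 ≈ 0.064562.
d = −(3/4) ln(1 − 4p/3) = −0.75 ln(1 − 0.086083) = −0.75 ln(0.913917)
  = −0.75 × (-0.090016) = 0.067512 substitutions/site.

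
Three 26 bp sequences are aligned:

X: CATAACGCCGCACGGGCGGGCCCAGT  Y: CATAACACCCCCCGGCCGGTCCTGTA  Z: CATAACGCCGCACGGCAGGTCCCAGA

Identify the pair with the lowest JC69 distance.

X and Z

X–Y: 9/26 differ, p = 0.346, d = 0.464.
X–Z: 4/26 differ, p = 0.154, d = 0.172.
Y–Z: 7/26 differ, p = 0.269, d = 0.334.
The smallest distance is between X and Z.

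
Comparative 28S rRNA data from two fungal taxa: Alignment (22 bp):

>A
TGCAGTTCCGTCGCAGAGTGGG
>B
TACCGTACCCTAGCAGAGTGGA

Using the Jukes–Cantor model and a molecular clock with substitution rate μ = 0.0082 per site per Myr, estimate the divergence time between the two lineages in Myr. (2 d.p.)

20.67

The sequences differ at 6 of 22 sites (2, 4, 7, 10, 12, 22), so p = 6/22 ≈ 0.272727.
d = −(3/4) ln(1 − 4p/3) = −0.75 ln(1 − 0.363636) = −0.75 ln(0.636364)
  = −0.75 × (-0.451985) = 0.338989 substitutions/site.
Under a molecular clock d = 2μt, so t = d/(2μ) = 0.338989 / (2 × 0.0082) = 20.67 Myr.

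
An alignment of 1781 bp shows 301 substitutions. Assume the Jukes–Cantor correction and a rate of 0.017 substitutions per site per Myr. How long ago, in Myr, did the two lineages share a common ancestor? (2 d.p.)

p = 301/1781 ≈ 0.169006.
d = −(3/4) ln(1 − 4p/3) = −0.75 ln(1 − 0.225341) = −0.75 ln(0.774659)
  = −0.75 × (-0.255332) = 0.191499 substitutions/site.
Under a molecular clock d = 2μt, so t = d/(2μ) = 0.191499 / (2 × 0.017) = 5.63 Myr.

5.63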